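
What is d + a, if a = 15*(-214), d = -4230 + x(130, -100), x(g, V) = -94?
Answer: -7534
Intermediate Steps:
d = -4324 (d = -4230 - 94 = -4324)
a = -3210
d + a = -4324 - 3210 = -7534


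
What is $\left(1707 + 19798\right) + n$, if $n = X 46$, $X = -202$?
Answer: $12213$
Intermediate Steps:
$n = -9292$ ($n = \left(-202\right) 46 = -9292$)
$\left(1707 + 19798\right) + n = \left(1707 + 19798\right) - 9292 = 21505 - 9292 = 12213$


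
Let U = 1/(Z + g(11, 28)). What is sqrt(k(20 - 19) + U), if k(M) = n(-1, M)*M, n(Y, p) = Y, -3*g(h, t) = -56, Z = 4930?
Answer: I*sqrt(220359178)/14846 ≈ 0.9999*I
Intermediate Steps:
g(h, t) = 56/3 (g(h, t) = -1/3*(-56) = 56/3)
k(M) = -M
U = 3/14846 (U = 1/(4930 + 56/3) = 1/(14846/3) = 3/14846 ≈ 0.00020207)
sqrt(k(20 - 19) + U) = sqrt(-(20 - 19) + 3/14846) = sqrt(-1*1 + 3/14846) = sqrt(-1 + 3/14846) = sqrt(-14843/14846) = I*sqrt(220359178)/14846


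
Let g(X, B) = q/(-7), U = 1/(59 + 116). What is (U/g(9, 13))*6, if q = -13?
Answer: 6/325 ≈ 0.018462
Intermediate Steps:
U = 1/175 ≈ 0.0057143
g(X, B) = 13/7 (g(X, B) = -13/(-7) = -13*(-1/7) = 13/7)
(U/g(9, 13))*6 = (1/(175*(13/7)))*6 = ((1/175)*(7/13))*6 = (1/325)*6 = 6/325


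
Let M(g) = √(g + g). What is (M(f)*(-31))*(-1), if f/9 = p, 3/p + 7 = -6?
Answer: 93*I*√78/13 ≈ 63.181*I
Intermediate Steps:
p = -3/13 (p = 3/(-7 - 6) = 3/(-13) = 3*(-1/13) = -3/13 ≈ -0.23077)
f = -27/13 (f = 9*(-3/13) = -27/13 ≈ -2.0769)
M(g) = √2*√g (M(g) = √(2*g) = √2*√g)
(M(f)*(-31))*(-1) = ((√2*√(-27/13))*(-31))*(-1) = ((√2*(3*I*√39/13))*(-31))*(-1) = ((3*I*√78/13)*(-31))*(-1) = -93*I*√78/13*(-1) = 93*I*√78/13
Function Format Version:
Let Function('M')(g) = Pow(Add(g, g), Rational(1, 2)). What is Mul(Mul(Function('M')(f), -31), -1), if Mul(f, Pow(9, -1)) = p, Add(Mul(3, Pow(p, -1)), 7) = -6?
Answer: Mul(Rational(93, 13), I, Pow(78, Rational(1, 2))) ≈ Mul(63.181, I)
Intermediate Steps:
p = Rational(-3, 13) (p = Mul(3, Pow(Add(-7, -6), -1)) = Mul(3, Pow(-13, -1)) = Mul(3, Rational(-1, 13)) = Rational(-3, 13) ≈ -0.23077)
f = Rational(-27, 13) (f = Mul(9, Rational(-3, 13)) = Rational(-27, 13) ≈ -2.0769)
Function('M')(g) = Mul(Pow(2, Rational(1, 2)), Pow(g, Rational(1, 2))) (Function('M')(g) = Pow(Mul(2, g), Rational(1, 2)) = Mul(Pow(2, Rational(1, 2)), Pow(g, Rational(1, 2))))
Mul(Mul(Function('M')(f), -31), -1) = Mul(Mul(Mul(Pow(2, Rational(1, 2)), Pow(Rational(-27, 13), Rational(1, 2))), -31), -1) = Mul(Mul(Mul(Pow(2, Rational(1, 2)), Mul(Rational(3, 13), I, Pow(39, Rational(1, 2)))), -31), -1) = Mul(Mul(Mul(Rational(3, 13), I, Pow(78, Rational(1, 2))), -31), -1) = Mul(Mul(Rational(-93, 13), I, Pow(78, Rational(1, 2))), -1) = Mul(Rational(93, 13), I, Pow(78, Rational(1, 2)))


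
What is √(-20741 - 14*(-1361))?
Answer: I*√1687 ≈ 41.073*I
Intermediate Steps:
√(-20741 - 14*(-1361)) = √(-20741 + 19054) = √(-1687) = I*√1687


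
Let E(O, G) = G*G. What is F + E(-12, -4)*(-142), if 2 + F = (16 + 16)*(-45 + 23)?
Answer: -2978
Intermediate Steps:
E(O, G) = G²
F = -706 (F = -2 + (16 + 16)*(-45 + 23) = -2 + 32*(-22) = -2 - 704 = -706)
F + E(-12, -4)*(-142) = -706 + (-4)²*(-142) = -706 + 16*(-142) = -706 - 2272 = -2978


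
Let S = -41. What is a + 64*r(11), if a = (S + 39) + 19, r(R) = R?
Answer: 721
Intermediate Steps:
a = 17 (a = (-41 + 39) + 19 = -2 + 19 = 17)
a + 64*r(11) = 17 + 64*11 = 17 + 704 = 721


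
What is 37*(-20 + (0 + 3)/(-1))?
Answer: -851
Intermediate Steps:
37*(-20 + (0 + 3)/(-1)) = 37*(-20 + 3*(-1)) = 37*(-20 - 3) = 37*(-23) = -851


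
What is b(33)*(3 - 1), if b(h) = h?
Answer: 66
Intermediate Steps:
b(33)*(3 - 1) = 33*(3 - 1) = 33*2 = 66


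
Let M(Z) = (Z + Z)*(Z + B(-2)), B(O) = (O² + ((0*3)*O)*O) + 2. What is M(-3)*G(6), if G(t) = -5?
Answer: 90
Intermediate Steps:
B(O) = 2 + O² (B(O) = (O² + (0*O)*O) + 2 = (O² + 0*O) + 2 = (O² + 0) + 2 = O² + 2 = 2 + O²)
M(Z) = 2*Z*(6 + Z) (M(Z) = (Z + Z)*(Z + (2 + (-2)²)) = (2*Z)*(Z + (2 + 4)) = (2*Z)*(Z + 6) = (2*Z)*(6 + Z) = 2*Z*(6 + Z))
M(-3)*G(6) = (2*(-3)*(6 - 3))*(-5) = (2*(-3)*3)*(-5) = -18*(-5) = 90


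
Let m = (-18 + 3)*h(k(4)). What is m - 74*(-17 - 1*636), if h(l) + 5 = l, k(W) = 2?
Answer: 48367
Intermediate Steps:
h(l) = -5 + l
m = 45 (m = (-18 + 3)*(-5 + 2) = -15*(-3) = 45)
m - 74*(-17 - 1*636) = 45 - 74*(-17 - 1*636) = 45 - 74*(-17 - 636) = 45 - 74*(-653) = 45 + 48322 = 48367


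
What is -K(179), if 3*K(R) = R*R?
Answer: -32041/3 ≈ -10680.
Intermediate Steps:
K(R) = R²/3 (K(R) = (R*R)/3 = R²/3)
-K(179) = -179²/3 = -32041/3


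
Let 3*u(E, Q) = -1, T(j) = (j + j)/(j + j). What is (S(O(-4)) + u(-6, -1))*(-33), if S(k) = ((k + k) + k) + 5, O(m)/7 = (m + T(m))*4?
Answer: 8162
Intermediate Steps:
T(j) = 1 (T(j) = (2*j)/((2*j)) = (2*j)*(1/(2*j)) = 1)
u(E, Q) = -1/3 (u(E, Q) = (1/3)*(-1) = -1/3)
O(m) = 28 + 28*m (O(m) = 7*((m + 1)*4) = 7*((1 + m)*4) = 7*(4 + 4*m) = 28 + 28*m)
S(k) = 5 + 3*k (S(k) = (2*k + k) + 5 = 3*k + 5 = 5 + 3*k)
(S(O(-4)) + u(-6, -1))*(-33) = ((5 + 3*(28 + 28*(-4))) - 1/3)*(-33) = ((5 + 3*(28 - 112)) - 1/3)*(-33) = ((5 + 3*(-84)) - 1/3)*(-33) = ((5 - 252) - 1/3)*(-33) = (-247 - 1/3)*(-33) = -742/3*(-33) = 8162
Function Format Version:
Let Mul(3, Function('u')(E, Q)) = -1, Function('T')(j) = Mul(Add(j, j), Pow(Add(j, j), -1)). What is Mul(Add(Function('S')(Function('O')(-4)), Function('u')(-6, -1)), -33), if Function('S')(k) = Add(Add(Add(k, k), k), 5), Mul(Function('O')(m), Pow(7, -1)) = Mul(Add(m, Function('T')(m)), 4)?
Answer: 8162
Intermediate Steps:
Function('T')(j) = 1 (Function('T')(j) = Mul(Mul(2, j), Pow(Mul(2, j), -1)) = Mul(Mul(2, j), Mul(Rational(1, 2), Pow(j, -1))) = 1)
Function('u')(E, Q) = Rational(-1, 3) (Function('u')(E, Q) = Mul(Rational(1, 3), -1) = Rational(-1, 3))
Function('O')(m) = Add(28, Mul(28, m)) (Function('O')(m) = Mul(7, Mul(Add(m, 1), 4)) = Mul(7, Mul(Add(1, m), 4)) = Mul(7, Add(4, Mul(4, m))) = Add(28, Mul(28, m)))
Function('S')(k) = Add(5, Mul(3, k)) (Function('S')(k) = Add(Add(Mul(2, k), k), 5) = Add(Mul(3, k), 5) = Add(5, Mul(3, k)))
Mul(Add(Function('S')(Function('O')(-4)), Function('u')(-6, -1)), -33) = Mul(Add(Add(5, Mul(3, Add(28, Mul(28, -4)))), Rational(-1, 3)), -33) = Mul(Add(Add(5, Mul(3, Add(28, -112))), Rational(-1, 3)), -33) = Mul(Add(Add(5, Mul(3, -84)), Rational(-1, 3)), -33) = Mul(Add(Add(5, -252), Rational(-1, 3)), -33) = Mul(Add(-247, Rational(-1, 3)), -33) = Mul(Rational(-742, 3), -33) = 8162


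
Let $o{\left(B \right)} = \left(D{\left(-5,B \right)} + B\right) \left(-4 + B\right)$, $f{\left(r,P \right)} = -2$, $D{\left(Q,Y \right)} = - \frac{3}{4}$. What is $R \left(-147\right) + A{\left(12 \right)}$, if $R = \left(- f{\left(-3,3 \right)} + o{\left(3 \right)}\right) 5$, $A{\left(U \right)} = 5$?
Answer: $\frac{755}{4} \approx 188.75$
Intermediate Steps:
$D{\left(Q,Y \right)} = - \frac{3}{4}$ ($D{\left(Q,Y \right)} = \left(-3\right) \frac{1}{4} = - \frac{3}{4}$)
$o{\left(B \right)} = \left(-4 + B\right) \left(- \frac{3}{4} + B\right)$ ($o{\left(B \right)} = \left(- \frac{3}{4} + B\right) \left(-4 + B\right) = \left(-4 + B\right) \left(- \frac{3}{4} + B\right)$)
$R = - \frac{5}{4}$ ($R = \left(\left(-1\right) \left(-2\right) + \left(3 + 3^{2} - \frac{57}{4}\right)\right) 5 = \left(2 + \left(3 + 9 - \frac{57}{4}\right)\right) 5 = \left(2 - \frac{9}{4}\right) 5 = \left(- \frac{1}{4}\right) 5 = - \frac{5}{4} \approx -1.25$)
$R \left(-147\right) + A{\left(12 \right)} = \left(- \frac{5}{4}\right) \left(-147\right) + 5 = \frac{735}{4} + 5 = \frac{755}{4}$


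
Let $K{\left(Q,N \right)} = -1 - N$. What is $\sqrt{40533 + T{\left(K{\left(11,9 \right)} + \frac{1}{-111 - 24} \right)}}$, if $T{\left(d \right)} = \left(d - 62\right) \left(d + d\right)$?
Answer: $\frac{\sqrt{764980067}}{135} \approx 204.88$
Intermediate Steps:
$T{\left(d \right)} = 2 d \left(-62 + d\right)$ ($T{\left(d \right)} = \left(-62 + d\right) 2 d = 2 d \left(-62 + d\right)$)
$\sqrt{40533 + T{\left(K{\left(11,9 \right)} + \frac{1}{-111 - 24} \right)}} = \sqrt{40533 + 2 \left(\left(-1 - 9\right) + \frac{1}{-111 - 24}\right) \left(-62 + \left(\left(-1 - 9\right) + \frac{1}{-111 - 24}\right)\right)} = \sqrt{40533 + 2 \left(\left(-1 - 9\right) + \frac{1}{-135}\right) \left(-62 + \left(\left(-1 - 9\right) + \frac{1}{-135}\right)\right)} = \sqrt{40533 + 2 \left(-10 - \frac{1}{135}\right) \left(-62 - \frac{1351}{135}\right)} = \sqrt{40533 + 2 \left(- \frac{1351}{135}\right) \left(-62 - \frac{1351}{135}\right)} = \sqrt{40533 + 2 \left(- \frac{1351}{135}\right) \left(- \frac{9721}{135}\right)} = \sqrt{40533 + \frac{26266142}{18225}} = \sqrt{\frac{764980067}{18225}} = \frac{\sqrt{764980067}}{135}$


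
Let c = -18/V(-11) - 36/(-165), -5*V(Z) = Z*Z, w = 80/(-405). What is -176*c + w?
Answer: -755152/4455 ≈ -169.51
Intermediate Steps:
w = -16/81 (w = 80*(-1/405) = -16/81 ≈ -0.19753)
V(Z) = -Z²/5 (V(Z) = -Z*Z/5 = -Z²/5)
c = 582/605 (c = -18/((-⅕*(-11)²)) - 36/(-165) = -18/((-⅕*121)) - 36*(-1/165) = -18/(-121/5) + 12/55 = -18*(-5/121) + 12/55 = 90/121 + 12/55 = 582/605 ≈ 0.96198)
-176*c + w = -176*582/605 - 16/81 = -9312/55 - 16/81 = -755152/4455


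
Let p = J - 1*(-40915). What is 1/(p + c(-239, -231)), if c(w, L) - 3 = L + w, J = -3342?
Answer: 1/37106 ≈ 2.6950e-5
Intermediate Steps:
c(w, L) = 3 + L + w (c(w, L) = 3 + (L + w) = 3 + L + w)
p = 37573 (p = -3342 - 1*(-40915) = -3342 + 40915 = 37573)
1/(p + c(-239, -231)) = 1/(37573 + (3 - 231 - 239)) = 1/(37573 - 467) = 1/37106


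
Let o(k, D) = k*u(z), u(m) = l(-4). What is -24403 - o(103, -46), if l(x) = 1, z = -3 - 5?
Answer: -24506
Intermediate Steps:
z = -8
u(m) = 1
o(k, D) = k (o(k, D) = k*1 = k)
-24403 - o(103, -46) = -24403 - 1*103 = -24403 - 103 = -24506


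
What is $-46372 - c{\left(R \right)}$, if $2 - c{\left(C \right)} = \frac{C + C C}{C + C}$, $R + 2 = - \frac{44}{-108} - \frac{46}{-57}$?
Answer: $- \frac{23789807}{513} \approx -46374.0$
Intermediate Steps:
$R = - \frac{403}{513}$ ($R = -2 - \left(- \frac{46}{57} - \frac{11}{27}\right) = -2 - - \frac{623}{513} = -2 + \left(\frac{11}{27} + \frac{46}{57}\right) = -2 + \frac{623}{513} = - \frac{403}{513} \approx -0.78557$)
$c{\left(C \right)} = 2 - \frac{C + C^{2}}{2 C}$ ($c{\left(C \right)} = 2 - \frac{C + C C}{C + C} = 2 - \frac{C + C^{2}}{2 C}$)
$-46372 - c{\left(R \right)} = -46372 - \left(\frac{3}{2} - - \frac{403}{1026}\right) = -46372 - \left(\frac{3}{2} + \frac{403}{1026}\right) = -46372 - \frac{971}{513} = - \frac{23789807}{513}$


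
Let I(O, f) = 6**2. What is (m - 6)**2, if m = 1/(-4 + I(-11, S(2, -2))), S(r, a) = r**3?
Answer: 36481/1024 ≈ 35.626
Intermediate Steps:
I(O, f) = 36
m = 1/32 (m = 1/(-4 + 36) = 1/32 ≈ 0.031250)
(m - 6)**2 = (1/32 - 6)**2 = (-191/32)**2 = 36481/1024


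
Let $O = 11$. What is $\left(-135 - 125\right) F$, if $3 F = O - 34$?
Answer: $\frac{5980}{3} \approx 1993.3$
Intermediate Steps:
$F = - \frac{23}{3}$ ($F = \frac{11 - 34}{3} = \frac{1}{3} \left(-23\right) = - \frac{23}{3} \approx -7.6667$)
$\left(-135 - 125\right) F = \left(-135 - 125\right) \left(- \frac{23}{3}\right) = \left(-260\right) \left(- \frac{23}{3}\right) = \frac{5980}{3}$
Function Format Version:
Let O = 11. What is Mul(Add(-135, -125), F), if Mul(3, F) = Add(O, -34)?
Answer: Rational(5980, 3) ≈ 1993.3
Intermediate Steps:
F = Rational(-23, 3) (F = Mul(Rational(1, 3), Add(11, -34)) = Mul(Rational(1, 3), -23) = Rational(-23, 3) ≈ -7.6667)
Mul(Add(-135, -125), F) = Mul(Add(-135, -125), Rational(-23, 3)) = Mul(-260, Rational(-23, 3)) = Rational(5980, 3)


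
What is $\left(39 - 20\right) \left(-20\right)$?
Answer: $-380$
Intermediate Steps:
$\left(39 - 20\right) \left(-20\right) = 19 \left(-20\right) = -380$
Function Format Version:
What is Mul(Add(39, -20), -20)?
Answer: -380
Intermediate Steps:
Mul(Add(39, -20), -20) = Mul(19, -20) = -380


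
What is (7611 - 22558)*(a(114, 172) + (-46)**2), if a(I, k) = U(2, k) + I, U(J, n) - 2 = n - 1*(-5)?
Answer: -36007323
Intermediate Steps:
U(J, n) = 7 + n (U(J, n) = 2 + (n - 1*(-5)) = 2 + (n + 5) = 2 + (5 + n) = 7 + n)
a(I, k) = 7 + I + k (a(I, k) = (7 + k) + I = 7 + I + k)
(7611 - 22558)*(a(114, 172) + (-46)**2) = (7611 - 22558)*((7 + 114 + 172) + (-46)**2) = -14947*(293 + 2116) = -14947*2409 = -36007323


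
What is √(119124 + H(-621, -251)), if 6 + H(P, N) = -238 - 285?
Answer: √118595 ≈ 344.38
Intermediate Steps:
H(P, N) = -529 (H(P, N) = -6 + (-238 - 285) = -6 - 523 = -529)
√(119124 + H(-621, -251)) = √(119124 - 529) = √118595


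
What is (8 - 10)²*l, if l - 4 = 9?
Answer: 52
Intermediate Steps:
l = 13 (l = 4 + 9 = 13)
(8 - 10)²*l = (8 - 10)²*13 = (-2)²*13 = 4*13 = 52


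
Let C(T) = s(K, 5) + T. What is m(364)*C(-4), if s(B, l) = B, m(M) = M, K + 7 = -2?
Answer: -4732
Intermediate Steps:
K = -9 (K = -7 - 2 = -9)
C(T) = -9 + T
m(364)*C(-4) = 364*(-9 - 4) = 364*(-13) = -4732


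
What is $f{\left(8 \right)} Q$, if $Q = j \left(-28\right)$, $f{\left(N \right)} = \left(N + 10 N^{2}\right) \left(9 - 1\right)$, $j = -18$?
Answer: $2612736$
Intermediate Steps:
$f{\left(N \right)} = 8 N + 80 N^{2}$ ($f{\left(N \right)} = \left(N + 10 N^{2}\right) 8 = 8 N + 80 N^{2}$)
$Q = 504$ ($Q = \left(-18\right) \left(-28\right) = 504$)
$f{\left(8 \right)} Q = 8 \cdot 8 \left(1 + 10 \cdot 8\right) 504 = 8 \cdot 8 \left(1 + 80\right) 504 = 8 \cdot 8 \cdot 81 \cdot 504 = 5184 \cdot 504 = 2612736$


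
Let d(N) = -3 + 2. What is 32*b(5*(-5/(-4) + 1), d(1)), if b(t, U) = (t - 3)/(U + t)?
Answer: 1056/41 ≈ 25.756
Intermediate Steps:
d(N) = -1
b(t, U) = (-3 + t)/(U + t)
32*b(5*(-5/(-4) + 1), d(1)) = 32*((-3 + 5*(-5/(-4) + 1))/(-1 + 5*(-5/(-4) + 1))) = 32*((-3 + 5*(-5*(-¼) + 1))/(-1 + 5*(-5*(-¼) + 1))) = 32*((-3 + 5*(5/4 + 1))/(-1 + 5*(5/4 + 1))) = 32*((-3 + 5*(9/4))/(-1 + 5*(9/4))) = 32*((-3 + 45/4)/(-1 + 45/4)) = 32*((33/4)/(41/4)) = 32*((4/41)*(33/4)) = 32*(33/41) = 1056/41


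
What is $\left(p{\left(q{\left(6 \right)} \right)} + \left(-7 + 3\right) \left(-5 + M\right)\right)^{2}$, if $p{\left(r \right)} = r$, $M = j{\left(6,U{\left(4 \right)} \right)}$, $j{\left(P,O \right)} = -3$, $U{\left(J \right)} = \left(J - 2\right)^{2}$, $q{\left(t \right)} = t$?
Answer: $1444$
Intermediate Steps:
$U{\left(J \right)} = \left(-2 + J\right)^{2}$
$M = -3$
$\left(p{\left(q{\left(6 \right)} \right)} + \left(-7 + 3\right) \left(-5 + M\right)\right)^{2} = \left(6 + \left(-7 + 3\right) \left(-5 - 3\right)\right)^{2} = \left(6 - -32\right)^{2} = \left(6 + 32\right)^{2} = 38^{2} = 1444$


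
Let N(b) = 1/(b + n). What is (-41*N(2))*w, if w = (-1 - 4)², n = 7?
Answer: -1025/9 ≈ -113.89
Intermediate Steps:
N(b) = 1/(7 + b) (N(b) = 1/(b + 7) = 1/(7 + b))
w = 25 (w = (-5)² = 25)
(-41*N(2))*w = -41/(7 + 2)*25 = -41/9*25 = -1025/9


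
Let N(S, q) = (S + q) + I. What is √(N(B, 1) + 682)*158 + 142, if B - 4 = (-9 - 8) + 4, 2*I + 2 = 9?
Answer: 142 + 79*√2710 ≈ 4254.6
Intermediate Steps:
I = 7/2 (I = -1 + (½)*9 = -1 + 9/2 = 7/2 ≈ 3.5000)
B = -9 (B = 4 + ((-9 - 8) + 4) = 4 + (-17 + 4) = 4 - 13 = -9)
N(S, q) = 7/2 + S + q (N(S, q) = (S + q) + 7/2 = 7/2 + S + q)
√(N(B, 1) + 682)*158 + 142 = √((7/2 - 9 + 1) + 682)*158 + 142 = √(-9/2 + 682)*158 + 142 = √(1355/2)*158 + 142 = (√2710/2)*158 + 142 = 79*√2710 + 142 = 142 + 79*√2710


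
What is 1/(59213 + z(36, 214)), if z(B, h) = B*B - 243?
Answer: 1/60266 ≈ 1.6593e-5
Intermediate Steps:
z(B, h) = -243 + B² (z(B, h) = B² - 243 = -243 + B²)
1/(59213 + z(36, 214)) = 1/(59213 + (-243 + 36²)) = 1/(59213 + (-243 + 1296)) = 1/(59213 + 1053) = 1/60266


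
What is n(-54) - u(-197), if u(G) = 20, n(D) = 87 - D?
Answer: 121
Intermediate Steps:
n(-54) - u(-197) = (87 - 1*(-54)) - 1*20 = (87 + 54) - 20 = 141 - 20 = 121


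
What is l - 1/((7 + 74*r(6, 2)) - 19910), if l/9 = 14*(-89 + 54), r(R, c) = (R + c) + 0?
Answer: -85161509/19311 ≈ -4410.0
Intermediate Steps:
r(R, c) = R + c
l = -4410 (l = 9*(14*(-89 + 54)) = 9*(14*(-35)) = 9*(-490) = -4410)
l - 1/((7 + 74*r(6, 2)) - 19910) = -4410 - 1/((7 + 74*(6 + 2)) - 19910) = -4410 - 1/((7 + 74*8) - 19910) = -4410 - 1/((7 + 592) - 19910) = -4410 - 1/(599 - 19910) = -4410 - 1/(-19311) = -4410 - 1*(-1/19311) = -4410 + 1/19311 = -85161509/19311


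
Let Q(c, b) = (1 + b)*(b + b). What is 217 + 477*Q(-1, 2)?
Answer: 5941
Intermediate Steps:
Q(c, b) = 2*b*(1 + b) (Q(c, b) = (1 + b)*(2*b) = 2*b*(1 + b))
217 + 477*Q(-1, 2) = 217 + 477*(2*2*(1 + 2)) = 217 + 477*(2*2*3) = 217 + 477*12 = 217 + 5724 = 5941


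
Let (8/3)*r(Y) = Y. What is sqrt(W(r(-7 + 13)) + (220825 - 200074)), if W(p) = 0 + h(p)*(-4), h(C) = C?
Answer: sqrt(20742) ≈ 144.02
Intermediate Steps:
r(Y) = 3*Y/8
W(p) = -4*p (W(p) = 0 + p*(-4) = 0 - 4*p = -4*p)
sqrt(W(r(-7 + 13)) + (220825 - 200074)) = sqrt(-3*(-7 + 13)/2 + (220825 - 200074)) = sqrt(-3*6/2 + 20751) = sqrt(-4*9/4 + 20751) = sqrt(-9 + 20751) = sqrt(20742)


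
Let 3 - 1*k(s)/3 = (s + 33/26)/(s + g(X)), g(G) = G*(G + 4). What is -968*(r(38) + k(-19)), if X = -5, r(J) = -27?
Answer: 1920270/91 ≈ 21102.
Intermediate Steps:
g(G) = G*(4 + G)
k(s) = 9 - 3*(33/26 + s)/(5 + s) (k(s) = 9 - 3*(s + 33/26)/(s - 5*(4 - 5)) = 9 - 3*(s + 33*(1/26))/(s - 5*(-1)) = 9 - 3*(s + 33/26)/(s + 5) = 9 - 3*(33/26 + s)/(5 + s))
-968*(r(38) + k(-19)) = -968*(-27 + 3*(357 + 52*(-19))/(26*(5 - 19))) = -968*(-27 + (3/26)*(357 - 988)/(-14)) = -968*(-27 + (3/26)*(-1/14)*(-631)) = -968*(-27 + 1893/364) = -968*(-7935/364) = 1920270/91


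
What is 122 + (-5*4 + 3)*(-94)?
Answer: 1720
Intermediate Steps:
122 + (-5*4 + 3)*(-94) = 122 + (-20 + 3)*(-94) = 122 - 17*(-94) = 122 + 1598 = 1720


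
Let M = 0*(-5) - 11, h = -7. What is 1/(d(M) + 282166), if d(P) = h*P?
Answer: 1/282243 ≈ 3.5430e-6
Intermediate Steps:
M = -11 (M = 0 - 11 = -11)
d(P) = -7*P
1/(d(M) + 282166) = 1/(-7*(-11) + 282166) = 1/(77 + 282166) = 1/282243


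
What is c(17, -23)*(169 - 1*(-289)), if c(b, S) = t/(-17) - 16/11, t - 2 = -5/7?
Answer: -917374/1309 ≈ -700.82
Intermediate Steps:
t = 9/7 (t = 2 - 5/7 = 9/7 ≈ 1.2857)
c(b, S) = -2003/1309 (c(b, S) = (9/7)/(-17) - 16/11 = (9/7)*(-1/17) - 16*1/11 = -9/119 - 16/11 = -2003/1309)
c(17, -23)*(169 - 1*(-289)) = -2003*(169 - 1*(-289))/1309 = -2003*(169 + 289)/1309 = -2003/1309*458 = -917374/1309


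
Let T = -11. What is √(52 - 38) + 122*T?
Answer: -1342 + √14 ≈ -1338.3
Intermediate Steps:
√(52 - 38) + 122*T = √(52 - 38) + 122*(-11) = √14 - 1342 = -1342 + √14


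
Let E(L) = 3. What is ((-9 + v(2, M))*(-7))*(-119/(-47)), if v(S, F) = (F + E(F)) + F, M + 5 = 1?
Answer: 11662/47 ≈ 248.13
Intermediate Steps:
M = -4 (M = -5 + 1 = -4)
v(S, F) = 3 + 2*F (v(S, F) = (F + 3) + F = (3 + F) + F = 3 + 2*F)
((-9 + v(2, M))*(-7))*(-119/(-47)) = ((-9 + (3 + 2*(-4)))*(-7))*(-119/(-47)) = ((-9 + (3 - 8))*(-7))*(-119*(-1/47)) = ((-9 - 5)*(-7))*(119/47) = -14*(-7)*(119/47) = 98*(119/47) = 11662/47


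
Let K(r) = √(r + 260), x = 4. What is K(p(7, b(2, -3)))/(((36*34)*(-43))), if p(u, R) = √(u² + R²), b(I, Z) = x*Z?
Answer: -√(260 + √193)/52632 ≈ -0.00031444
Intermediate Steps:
b(I, Z) = 4*Z
p(u, R) = √(R² + u²)
K(r) = √(260 + r)
K(p(7, b(2, -3)))/(((36*34)*(-43))) = √(260 + √((4*(-3))² + 7²))/(((36*34)*(-43))) = √(260 + √((-12)² + 49))/((1224*(-43))) = √(260 + √(144 + 49))/(-52632) = √(260 + √193)*(-1/52632) = -√(260 + √193)/52632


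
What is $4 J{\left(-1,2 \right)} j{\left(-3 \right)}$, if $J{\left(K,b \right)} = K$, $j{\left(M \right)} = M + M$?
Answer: $24$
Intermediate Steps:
$j{\left(M \right)} = 2 M$
$4 J{\left(-1,2 \right)} j{\left(-3 \right)} = 4 \left(-1\right) 2 \left(-3\right) = \left(-4\right) \left(-6\right) = 24$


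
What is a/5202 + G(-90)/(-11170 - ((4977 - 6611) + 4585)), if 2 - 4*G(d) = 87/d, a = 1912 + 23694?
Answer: 2410523119/489716280 ≈ 4.9223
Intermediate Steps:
a = 25606
G(d) = 1/2 - 87/(4*d)
a/5202 + G(-90)/(-11170 - ((4977 - 6611) + 4585)) = 25606/5202 + ((1/4)*(-87 + 2*(-90))/(-90))/(-11170 - ((4977 - 6611) + 4585)) = 25606*(1/5202) + ((1/4)*(-1/90)*(-87 - 180))/(-11170 - (-1634 + 4585)) = 12803/2601 + ((1/4)*(-1/90)*(-267))/(-11170 - 1*2951) = 12803/2601 + 89/(120*(-11170 - 2951)) = 12803/2601 + (89/120)/(-14121) = 12803/2601 + (89/120)*(-1/14121) = 12803/2601 - 89/1694520 = 2410523119/489716280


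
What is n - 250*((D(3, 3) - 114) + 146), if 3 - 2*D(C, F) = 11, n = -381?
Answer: -7381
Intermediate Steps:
D(C, F) = -4 (D(C, F) = 3/2 - ½*11 = 3/2 - 11/2 = -4)
n - 250*((D(3, 3) - 114) + 146) = -381 - 250*((-4 - 114) + 146) = -381 - 250*(-118 + 146) = -381 - 250*28 = -381 - 7000 = -7381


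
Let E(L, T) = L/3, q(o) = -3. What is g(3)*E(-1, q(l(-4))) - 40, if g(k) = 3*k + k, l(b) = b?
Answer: -44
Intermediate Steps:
E(L, T) = L/3 (E(L, T) = L*(1/3) = L/3)
g(k) = 4*k
g(3)*E(-1, q(l(-4))) - 40 = (4*3)*((1/3)*(-1)) - 40 = 12*(-1/3) - 40 = -4 - 40 = -44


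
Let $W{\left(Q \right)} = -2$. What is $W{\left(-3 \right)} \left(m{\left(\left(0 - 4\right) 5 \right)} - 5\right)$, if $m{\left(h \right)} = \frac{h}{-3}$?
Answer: $- \frac{10}{3} \approx -3.3333$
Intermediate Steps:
$m{\left(h \right)} = - \frac{h}{3}$ ($m{\left(h \right)} = h \left(- \frac{1}{3}\right) = - \frac{h}{3}$)
$W{\left(-3 \right)} \left(m{\left(\left(0 - 4\right) 5 \right)} - 5\right) = - 2 \left(- \frac{\left(0 - 4\right) 5}{3} - 5\right) = - 2 \left(- \frac{\left(-4\right) 5}{3} - 5\right) = - 2 \left(\left(- \frac{1}{3}\right) \left(-20\right) - 5\right) = - 2 \left(\frac{20}{3} - 5\right) = \left(-2\right) \frac{5}{3} = - \frac{10}{3}$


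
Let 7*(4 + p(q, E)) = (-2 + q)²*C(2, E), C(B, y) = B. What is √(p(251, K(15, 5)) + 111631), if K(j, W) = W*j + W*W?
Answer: 3*√704193/7 ≈ 359.64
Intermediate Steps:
K(j, W) = W² + W*j (K(j, W) = W*j + W² = W² + W*j)
p(q, E) = -4 + 2*(-2 + q)²/7 (p(q, E) = -4 + ((-2 + q)²*2)/7 = -4 + (2*(-2 + q)²)/7 = -4 + 2*(-2 + q)²/7)
√(p(251, K(15, 5)) + 111631) = √((-4 + 2*(-2 + 251)²/7) + 111631) = √((-4 + (2/7)*249²) + 111631) = √((-4 + (2/7)*62001) + 111631) = √((-4 + 124002/7) + 111631) = √(123974/7 + 111631) = √(905391/7) = 3*√704193/7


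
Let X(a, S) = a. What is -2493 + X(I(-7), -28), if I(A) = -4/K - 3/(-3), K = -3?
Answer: -7472/3 ≈ -2490.7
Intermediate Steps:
I(A) = 7/3 (I(A) = -4/(-3) - 3/(-3) = -4*(-⅓) - 3*(-⅓) = 4/3 + 1 = 7/3)
-2493 + X(I(-7), -28) = -2493 + 7/3 = -7472/3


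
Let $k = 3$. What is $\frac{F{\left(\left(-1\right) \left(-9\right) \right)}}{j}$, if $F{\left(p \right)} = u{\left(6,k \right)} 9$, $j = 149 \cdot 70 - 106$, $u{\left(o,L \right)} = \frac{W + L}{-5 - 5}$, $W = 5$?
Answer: $- \frac{9}{12905} \approx -0.0006974$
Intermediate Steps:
$u{\left(o,L \right)} = - \frac{1}{2} - \frac{L}{10}$ ($u{\left(o,L \right)} = \frac{5 + L}{-5 - 5} = \frac{5 + L}{-10} = \left(5 + L\right) \left(- \frac{1}{10}\right) = - \frac{1}{2} - \frac{L}{10}$)
$j = 10324$ ($j = 10430 - 106 = 10324$)
$F{\left(p \right)} = - \frac{36}{5}$ ($F{\left(p \right)} = \left(- \frac{1}{2} - \frac{3}{10}\right) 9 = \left(- \frac{4}{5}\right) 9 = - \frac{36}{5}$)
$\frac{F{\left(\left(-1\right) \left(-9\right) \right)}}{j} = - \frac{36}{5 \cdot 10324} = \left(- \frac{36}{5}\right) \frac{1}{10324} = - \frac{9}{12905}$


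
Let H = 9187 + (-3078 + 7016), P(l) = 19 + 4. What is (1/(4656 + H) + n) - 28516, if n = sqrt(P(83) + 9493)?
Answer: -507042995/17781 + 2*sqrt(2379) ≈ -28418.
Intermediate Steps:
P(l) = 23
H = 13125 (H = 9187 + 3938 = 13125)
n = 2*sqrt(2379) (n = sqrt(23 + 9493) = sqrt(9516) = 2*sqrt(2379) ≈ 97.550)
(1/(4656 + H) + n) - 28516 = (1/(4656 + 13125) + 2*sqrt(2379)) - 28516 = (1/17781 + 2*sqrt(2379)) - 28516 = -507042995/17781 + 2*sqrt(2379)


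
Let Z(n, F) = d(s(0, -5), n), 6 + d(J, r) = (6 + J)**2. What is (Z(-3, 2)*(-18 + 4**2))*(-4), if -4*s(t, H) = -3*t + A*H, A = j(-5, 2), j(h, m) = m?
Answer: 530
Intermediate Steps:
A = 2
s(t, H) = -H/2 + 3*t/4 (s(t, H) = -(-3*t + 2*H)/4 = -H/2 + 3*t/4)
d(J, r) = -6 + (6 + J)**2
Z(n, F) = 265/4 (Z(n, F) = -6 + (6 + (-1/2*(-5) + (3/4)*0))**2 = -6 + (6 + (5/2 + 0))**2 = -6 + (6 + 5/2)**2 = -6 + (17/2)**2 = -6 + 289/4 = 265/4)
(Z(-3, 2)*(-18 + 4**2))*(-4) = (265*(-18 + 4**2)/4)*(-4) = (265*(-18 + 16)/4)*(-4) = ((265/4)*(-2))*(-4) = -265/2*(-4) = 530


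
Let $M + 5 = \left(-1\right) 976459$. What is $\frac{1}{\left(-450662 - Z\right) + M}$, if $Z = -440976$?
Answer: $- \frac{1}{986150} \approx -1.014 \cdot 10^{-6}$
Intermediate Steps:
$M = -976464$ ($M = -5 - 976459 = -976464$)
$\frac{1}{\left(-450662 - Z\right) + M} = \frac{1}{\left(-450662 - -440976\right) - 976464} = \frac{1}{\left(-450662 + 440976\right) - 976464} = \frac{1}{-9686 - 976464} = \frac{1}{-986150} = - \frac{1}{986150}$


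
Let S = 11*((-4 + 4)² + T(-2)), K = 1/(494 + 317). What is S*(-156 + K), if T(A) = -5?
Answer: 6958325/811 ≈ 8579.9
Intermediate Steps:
K = 1/811 ≈ 0.0012330
S = -55 (S = 11*((-4 + 4)² - 5) = 11*(0² - 5) = 11*(0 - 5) = 11*(-5) = -55)
S*(-156 + K) = -55*(-156 + 1/811) = -55*(-126515/811) = 6958325/811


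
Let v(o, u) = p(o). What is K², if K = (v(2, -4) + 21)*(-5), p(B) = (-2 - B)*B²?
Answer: 625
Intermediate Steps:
p(B) = B²*(-2 - B)
v(o, u) = o²*(-2 - o)
K = -25 (K = (2²*(-2 - 1*2) + 21)*(-5) = (4*(-2 - 2) + 21)*(-5) = (4*(-4) + 21)*(-5) = (-16 + 21)*(-5) = 5*(-5) = -25)
K² = (-25)² = 625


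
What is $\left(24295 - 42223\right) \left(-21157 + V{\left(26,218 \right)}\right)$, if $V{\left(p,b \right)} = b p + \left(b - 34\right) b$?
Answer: $-441441144$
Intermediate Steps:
$V{\left(p,b \right)} = b p + b \left(-34 + b\right)$ ($V{\left(p,b \right)} = b p + \left(b - 34\right) b = b p + \left(-34 + b\right) b = b p + b \left(-34 + b\right)$)
$\left(24295 - 42223\right) \left(-21157 + V{\left(26,218 \right)}\right) = \left(24295 - 42223\right) \left(-21157 + 218 \left(-34 + 218 + 26\right)\right) = - 17928 \left(-21157 + 218 \cdot 210\right) = - 17928 \left(-21157 + 45780\right) = \left(-17928\right) 24623 = -441441144$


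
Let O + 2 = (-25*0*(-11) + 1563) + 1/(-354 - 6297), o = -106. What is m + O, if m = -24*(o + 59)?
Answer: 17884538/6651 ≈ 2689.0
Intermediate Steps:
m = 1128 (m = -24*(-106 + 59) = -24*(-47) = 1128)
O = 10382210/6651 (O = -2 + ((-25*0*(-11) + 1563) + 1/(-354 - 6297)) = -2 + ((0*(-11) + 1563) + 1/(-6651)) = -2 + ((0 + 1563) - 1/6651) = -2 + (1563 - 1/6651) = -2 + 10395512/6651 = 10382210/6651 ≈ 1561.0)
m + O = 1128 + 10382210/6651 = 17884538/6651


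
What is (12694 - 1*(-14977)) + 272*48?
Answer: 40727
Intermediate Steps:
(12694 - 1*(-14977)) + 272*48 = (12694 + 14977) + 13056 = 27671 + 13056 = 40727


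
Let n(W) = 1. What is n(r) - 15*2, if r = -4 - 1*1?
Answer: -29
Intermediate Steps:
r = -5 (r = -4 - 1 = -5)
n(r) - 15*2 = 1 - 15*2 = 1 - 30 = -29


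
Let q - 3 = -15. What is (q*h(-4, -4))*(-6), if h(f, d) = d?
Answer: -288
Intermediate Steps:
q = -12 (q = 3 - 15 = -12)
(q*h(-4, -4))*(-6) = -12*(-4)*(-6) = 48*(-6) = -288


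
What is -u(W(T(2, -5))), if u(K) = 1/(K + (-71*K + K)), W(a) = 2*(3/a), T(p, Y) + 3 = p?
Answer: -1/414 ≈ -0.0024155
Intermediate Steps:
T(p, Y) = -3 + p
W(a) = 6/a
u(K) = -1/(69*K) (u(K) = 1/(K - 70*K) = 1/(-69*K) = -1/(69*K))
-u(W(T(2, -5))) = -(-1)/(69*(6/(-3 + 2))) = -(-1)/(69*(6/(-1))) = -(-1)/(69*(6*(-1))) = -(-1)/(69*(-6)) = -(-1)*(-1)/(69*6) = -1*1/414 = -1/414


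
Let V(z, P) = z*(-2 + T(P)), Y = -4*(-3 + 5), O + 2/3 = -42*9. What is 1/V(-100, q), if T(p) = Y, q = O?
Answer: 1/1000 ≈ 0.0010000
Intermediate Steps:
O = -1136/3 (O = -⅔ - 42*9 = -⅔ - 378 = -1136/3 ≈ -378.67)
Y = -8 (Y = -4*2 = -8)
q = -1136/3 ≈ -378.67
T(p) = -8
V(z, P) = -10*z (V(z, P) = z*(-2 - 8) = z*(-10) = -10*z)
1/V(-100, q) = 1/(-10*(-100)) = 1/1000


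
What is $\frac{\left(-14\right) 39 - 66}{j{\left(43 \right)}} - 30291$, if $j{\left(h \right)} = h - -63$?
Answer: $- \frac{1605729}{53} \approx -30297.0$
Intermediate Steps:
$j{\left(h \right)} = 63 + h$ ($j{\left(h \right)} = h + 63 = 63 + h$)
$\frac{\left(-14\right) 39 - 66}{j{\left(43 \right)}} - 30291 = \frac{\left(-14\right) 39 - 66}{63 + 43} - 30291 = \frac{-546 - 66}{106} - 30291 = \left(-612\right) \frac{1}{106} - 30291 = - \frac{306}{53} - 30291 = - \frac{1605729}{53}$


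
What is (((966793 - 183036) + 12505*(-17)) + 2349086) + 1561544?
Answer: 4481802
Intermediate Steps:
(((966793 - 183036) + 12505*(-17)) + 2349086) + 1561544 = ((783757 - 212585) + 2349086) + 1561544 = (571172 + 2349086) + 1561544 = 2920258 + 1561544 = 4481802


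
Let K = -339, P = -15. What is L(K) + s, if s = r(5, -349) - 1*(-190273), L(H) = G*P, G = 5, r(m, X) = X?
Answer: 189849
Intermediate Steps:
L(H) = -75 (L(H) = 5*(-15) = -75)
s = 189924 (s = -349 - 1*(-190273) = -349 + 190273 = 189924)
L(K) + s = -75 + 189924 = 189849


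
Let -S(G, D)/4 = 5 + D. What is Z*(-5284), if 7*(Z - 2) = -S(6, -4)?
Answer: -95112/7 ≈ -13587.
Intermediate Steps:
S(G, D) = -20 - 4*D (S(G, D) = -4*(5 + D) = -20 - 4*D)
Z = 18/7 (Z = 2 + (-(-20 - 4*(-4)))/7 = 2 + (-(-20 + 16))/7 = 2 + (-1*(-4))/7 = 2 + (1/7)*4 = 2 + 4/7 = 18/7 ≈ 2.5714)
Z*(-5284) = (18/7)*(-5284) = -95112/7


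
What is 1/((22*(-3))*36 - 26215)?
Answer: -1/28591 ≈ -3.4976e-5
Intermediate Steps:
1/((22*(-3))*36 - 26215) = 1/(-66*36 - 26215) = 1/(-2376 - 26215) = 1/(-28591) = -1/28591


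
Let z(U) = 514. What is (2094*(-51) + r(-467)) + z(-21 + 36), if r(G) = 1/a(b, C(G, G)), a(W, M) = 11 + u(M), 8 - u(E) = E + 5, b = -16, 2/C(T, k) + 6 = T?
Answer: -703998247/6624 ≈ -1.0628e+5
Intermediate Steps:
C(T, k) = 2/(-6 + T)
u(E) = 3 - E (u(E) = 8 - (E + 5) = 8 - (5 + E) = 8 + (-5 - E) = 3 - E)
a(W, M) = 14 - M (a(W, M) = 11 + (3 - M) = 14 - M)
r(G) = 1/(14 - 2/(-6 + G))
(2094*(-51) + r(-467)) + z(-21 + 36) = (2094*(-51) + (-6 - 467)/(2*(-43 + 7*(-467)))) + 514 = (-106794 + (½)*(-473)/(-43 - 3269)) + 514 = (-106794 + (½)*(-473)/(-3312)) + 514 = (-106794 + (½)*(-1/3312)*(-473)) + 514 = (-106794 + 473/6624) + 514 = -707402983/6624 + 514 = -703998247/6624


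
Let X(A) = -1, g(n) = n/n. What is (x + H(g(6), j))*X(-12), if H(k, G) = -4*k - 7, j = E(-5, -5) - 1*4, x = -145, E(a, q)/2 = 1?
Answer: 156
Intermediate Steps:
E(a, q) = 2 (E(a, q) = 2*1 = 2)
g(n) = 1
j = -2 (j = 2 - 1*4 = 2 - 4 = -2)
H(k, G) = -7 - 4*k
(x + H(g(6), j))*X(-12) = (-145 + (-7 - 4*1))*(-1) = (-145 + (-7 - 4))*(-1) = (-145 - 11)*(-1) = -156*(-1) = 156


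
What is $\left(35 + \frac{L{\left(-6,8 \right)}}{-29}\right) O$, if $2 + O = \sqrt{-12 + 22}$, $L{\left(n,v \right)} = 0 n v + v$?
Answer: $- \frac{2014}{29} + \frac{1007 \sqrt{10}}{29} \approx 40.359$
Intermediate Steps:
$L{\left(n,v \right)} = v$ ($L{\left(n,v \right)} = 0 v + v = 0 + v = v$)
$O = -2 + \sqrt{10}$ ($O = -2 + \sqrt{-12 + 22} = -2 + \sqrt{10} \approx 1.1623$)
$\left(35 + \frac{L{\left(-6,8 \right)}}{-29}\right) O = \left(35 + \frac{8}{-29}\right) \left(-2 + \sqrt{10}\right) = \left(35 + 8 \left(- \frac{1}{29}\right)\right) \left(-2 + \sqrt{10}\right) = \left(35 - \frac{8}{29}\right) \left(-2 + \sqrt{10}\right) = \frac{1007 \left(-2 + \sqrt{10}\right)}{29} = - \frac{2014}{29} + \frac{1007 \sqrt{10}}{29}$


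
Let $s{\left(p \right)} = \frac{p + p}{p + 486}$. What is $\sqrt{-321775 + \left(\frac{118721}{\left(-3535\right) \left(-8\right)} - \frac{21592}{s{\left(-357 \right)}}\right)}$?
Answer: $\frac{i \sqrt{18367321574188370}}{240380} \approx 563.8 i$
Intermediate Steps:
$s{\left(p \right)} = \frac{2 p}{486 + p}$
$\sqrt{-321775 + \left(\frac{118721}{\left(-3535\right) \left(-8\right)} - \frac{21592}{s{\left(-357 \right)}}\right)} = \sqrt{-321775 + \left(\frac{118721}{\left(-3535\right) \left(-8\right)} - \frac{21592}{2 \left(-357\right) \frac{1}{486 - 357}}\right)} = \sqrt{-321775 + \left(\frac{118721}{28280} - \frac{21592}{2 \left(-357\right) \frac{1}{129}}\right)} = \sqrt{-321775 - \left(- \frac{118721}{28280} + \frac{21592}{2 \left(-357\right) \frac{1}{129}}\right)} = \sqrt{-321775 - \left(- \frac{118721}{28280} + \frac{21592}{- \frac{238}{43}}\right)} = \sqrt{-321775 + \left(\frac{118721}{28280} - - \frac{464228}{119}\right)} = \sqrt{-321775 + \left(\frac{118721}{28280} + \frac{464228}{119}\right)} = \sqrt{-321775 + \frac{1877499377}{480760}} = \sqrt{- \frac{152819049623}{480760}} = \frac{i \sqrt{18367321574188370}}{240380}$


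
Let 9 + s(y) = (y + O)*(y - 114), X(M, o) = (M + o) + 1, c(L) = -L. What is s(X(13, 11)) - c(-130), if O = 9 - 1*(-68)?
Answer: -9217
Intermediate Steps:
O = 77 (O = 9 + 68 = 77)
X(M, o) = 1 + M + o
s(y) = -9 + (-114 + y)*(77 + y) (s(y) = -9 + (y + 77)*(y - 114) = -9 + (77 + y)*(-114 + y) = -9 + (-114 + y)*(77 + y))
s(X(13, 11)) - c(-130) = (-8787 + (1 + 13 + 11)² - 37*(1 + 13 + 11)) - (-1)*(-130) = (-8787 + 25² - 37*25) - 1*130 = (-8787 + 625 - 925) - 130 = -9087 - 130 = -9217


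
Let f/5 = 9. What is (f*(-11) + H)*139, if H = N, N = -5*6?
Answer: -72975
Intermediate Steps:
f = 45 (f = 5*9 = 45)
N = -30
H = -30
(f*(-11) + H)*139 = (45*(-11) - 30)*139 = (-495 - 30)*139 = -525*139 = -72975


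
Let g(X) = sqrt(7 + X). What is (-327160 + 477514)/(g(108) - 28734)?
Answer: -4320271836/825642641 - 150354*sqrt(115)/825642641 ≈ -5.2346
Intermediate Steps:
(-327160 + 477514)/(g(108) - 28734) = (-327160 + 477514)/(sqrt(7 + 108) - 28734) = 150354/(sqrt(115) - 28734) = 150354/(-28734 + sqrt(115))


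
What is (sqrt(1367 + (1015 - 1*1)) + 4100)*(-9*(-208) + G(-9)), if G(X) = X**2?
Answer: 8007300 + 1953*sqrt(2381) ≈ 8.1026e+6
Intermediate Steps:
(sqrt(1367 + (1015 - 1*1)) + 4100)*(-9*(-208) + G(-9)) = (sqrt(1367 + (1015 - 1*1)) + 4100)*(-9*(-208) + (-9)**2) = (sqrt(1367 + (1015 - 1)) + 4100)*(1872 + 81) = (sqrt(1367 + 1014) + 4100)*1953 = (sqrt(2381) + 4100)*1953 = (4100 + sqrt(2381))*1953 = 8007300 + 1953*sqrt(2381)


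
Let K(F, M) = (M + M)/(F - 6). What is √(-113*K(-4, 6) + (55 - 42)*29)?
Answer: √12815/5 ≈ 22.641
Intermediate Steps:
K(F, M) = 2*M/(-6 + F) (K(F, M) = (2*M)/(-6 + F) = 2*M/(-6 + F))
√(-113*K(-4, 6) + (55 - 42)*29) = √(-226*6/(-6 - 4) + (55 - 42)*29) = √(-226*6/(-10) + 13*29) = √(-226*6*(-1)/10 + 377) = √(-113*(-6/5) + 377) = √(678/5 + 377) = √(2563/5) = √12815/5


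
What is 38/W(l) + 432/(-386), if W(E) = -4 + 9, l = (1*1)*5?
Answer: 6254/965 ≈ 6.4808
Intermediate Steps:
l = 5 (l = 1*5 = 5)
W(E) = 5
38/W(l) + 432/(-386) = 38/5 + 432/(-386) = 38*(⅕) + 432*(-1/386) = 38/5 - 216/193 = 6254/965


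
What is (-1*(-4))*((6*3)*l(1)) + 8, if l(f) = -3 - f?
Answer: -280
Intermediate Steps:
(-1*(-4))*((6*3)*l(1)) + 8 = (-1*(-4))*((6*3)*(-3 - 1*1)) + 8 = 4*(18*(-3 - 1)) + 8 = 4*(18*(-4)) + 8 = 4*(-72) + 8 = -288 + 8 = -280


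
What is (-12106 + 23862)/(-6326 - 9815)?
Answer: -11756/16141 ≈ -0.72833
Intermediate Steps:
(-12106 + 23862)/(-6326 - 9815) = 11756/(-16141) = 11756*(-1/16141) = -11756/16141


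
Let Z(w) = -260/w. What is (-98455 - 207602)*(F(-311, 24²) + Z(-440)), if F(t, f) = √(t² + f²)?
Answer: -3978741/22 - 11324109*√313 ≈ -2.0052e+8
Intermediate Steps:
F(t, f) = √(f² + t²)
(-98455 - 207602)*(F(-311, 24²) + Z(-440)) = (-98455 - 207602)*(√((24²)² + (-311)²) - 260/(-440)) = -306057*(√(576² + 96721) - 260*(-1/440)) = -306057*(√(331776 + 96721) + 13/22) = -306057*(√428497 + 13/22) = -306057*(37*√313 + 13/22) = -306057*(13/22 + 37*√313) = -3978741/22 - 11324109*√313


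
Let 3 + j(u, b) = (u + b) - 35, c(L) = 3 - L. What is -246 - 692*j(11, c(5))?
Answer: 19822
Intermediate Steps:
j(u, b) = -38 + b + u (j(u, b) = -3 + ((u + b) - 35) = -3 + ((b + u) - 35) = -3 + (-35 + b + u) = -38 + b + u)
-246 - 692*j(11, c(5)) = -246 - 692*(-38 + (3 - 1*5) + 11) = -246 - 692*(-38 + (3 - 5) + 11) = -246 - 692*(-38 - 2 + 11) = -246 - 692*(-29) = -246 + 20068 = 19822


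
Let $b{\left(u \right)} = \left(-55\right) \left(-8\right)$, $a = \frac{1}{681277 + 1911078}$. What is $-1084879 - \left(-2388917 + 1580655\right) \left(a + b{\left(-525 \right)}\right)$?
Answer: $\frac{919120505592617}{2592355} \approx 3.5455 \cdot 10^{8}$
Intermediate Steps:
$a = \frac{1}{2592355} \approx 3.8575 \cdot 10^{-7}$
$b{\left(u \right)} = 440$
$-1084879 - \left(-2388917 + 1580655\right) \left(a + b{\left(-525 \right)}\right) = -1084879 - \left(-2388917 + 1580655\right) \left(\frac{1}{2592355} + 440\right) = -1084879 - \left(-808262\right) \frac{1140636201}{2592355} = -1084879 - - \frac{921932897092662}{2592355} = -1084879 + \frac{921932897092662}{2592355} = \frac{919120505592617}{2592355}$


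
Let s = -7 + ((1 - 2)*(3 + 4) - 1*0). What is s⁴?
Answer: 38416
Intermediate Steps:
s = -14 (s = -7 + (-1*7 + 0) = -7 + (-7 + 0) = -7 - 7 = -14)
s⁴ = (-14)⁴ = 38416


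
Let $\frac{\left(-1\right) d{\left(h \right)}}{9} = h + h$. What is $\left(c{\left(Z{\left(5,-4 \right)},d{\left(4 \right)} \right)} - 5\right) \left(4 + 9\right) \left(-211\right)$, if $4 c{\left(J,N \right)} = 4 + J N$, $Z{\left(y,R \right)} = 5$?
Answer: $257842$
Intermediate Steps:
$d{\left(h \right)} = - 18 h$ ($d{\left(h \right)} = - 9 \left(h + h\right) = - 9 \cdot 2 h = - 18 h$)
$c{\left(J,N \right)} = 1 + \frac{J N}{4}$ ($c{\left(J,N \right)} = \frac{4 + J N}{4} = 1 + \frac{J N}{4}$)
$\left(c{\left(Z{\left(5,-4 \right)},d{\left(4 \right)} \right)} - 5\right) \left(4 + 9\right) \left(-211\right) = \left(\left(1 + \frac{1}{4} \cdot 5 \left(\left(-18\right) 4\right)\right) - 5\right) \left(4 + 9\right) \left(-211\right) = \left(\left(1 + \frac{1}{4} \cdot 5 \left(-72\right)\right) - 5\right) 13 \left(-211\right) = \left(\left(1 - 90\right) - 5\right) 13 \left(-211\right) = \left(-89 - 5\right) 13 \left(-211\right) = \left(-94\right) 13 \left(-211\right) = \left(-1222\right) \left(-211\right) = 257842$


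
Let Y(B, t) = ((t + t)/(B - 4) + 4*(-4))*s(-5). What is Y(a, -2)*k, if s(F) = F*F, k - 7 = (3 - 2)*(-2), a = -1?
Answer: -1900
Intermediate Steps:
k = 5 (k = 7 + (3 - 2)*(-2) = 7 + 1*(-2) = 7 - 2 = 5)
s(F) = F²
Y(B, t) = -400 + 50*t/(-4 + B) (Y(B, t) = ((t + t)/(B - 4) + 4*(-4))*(-5)² = ((2*t)/(-4 + B) - 16)*25 = (2*t/(-4 + B) - 16)*25 = (-16 + 2*t/(-4 + B))*25 = -400 + 50*t/(-4 + B))
Y(a, -2)*k = (50*(32 - 2 - 8*(-1))/(-4 - 1))*5 = (50*(32 - 2 + 8)/(-5))*5 = (50*(-⅕)*38)*5 = -380*5 = -1900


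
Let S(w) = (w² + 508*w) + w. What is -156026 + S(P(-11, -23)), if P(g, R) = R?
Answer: -167204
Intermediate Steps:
S(w) = w² + 509*w
-156026 + S(P(-11, -23)) = -156026 - 23*(509 - 23) = -156026 - 23*486 = -156026 - 11178 = -167204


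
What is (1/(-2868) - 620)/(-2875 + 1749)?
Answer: 1778161/3229368 ≈ 0.55062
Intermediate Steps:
(1/(-2868) - 620)/(-2875 + 1749) = (-1/2868 - 620)/(-1126) = -1778161/2868*(-1/1126) = 1778161/3229368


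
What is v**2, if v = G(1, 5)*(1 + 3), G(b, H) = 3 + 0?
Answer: 144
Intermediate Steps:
G(b, H) = 3
v = 12 (v = 3*(1 + 3) = 3*4 = 12)
v**2 = 12**2 = 144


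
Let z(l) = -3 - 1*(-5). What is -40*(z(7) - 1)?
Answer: -40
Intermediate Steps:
z(l) = 2 (z(l) = -3 + 5 = 2)
-40*(z(7) - 1) = -40*(2 - 1) = -40*1 = -40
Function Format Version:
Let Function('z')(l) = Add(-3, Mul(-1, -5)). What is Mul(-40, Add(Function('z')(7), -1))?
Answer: -40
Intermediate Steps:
Function('z')(l) = 2 (Function('z')(l) = Add(-3, 5) = 2)
Mul(-40, Add(Function('z')(7), -1)) = Mul(-40, Add(2, -1)) = Mul(-40, 1) = -40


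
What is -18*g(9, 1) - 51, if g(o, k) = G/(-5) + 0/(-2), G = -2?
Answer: -291/5 ≈ -58.200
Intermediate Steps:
g(o, k) = 2/5 (g(o, k) = -2/(-5) + 0/(-2) = -2*(-1/5) + 0*(-1/2) = 2/5 + 0 = 2/5)
-18*g(9, 1) - 51 = -18*2/5 - 51 = -36/5 - 51 = -291/5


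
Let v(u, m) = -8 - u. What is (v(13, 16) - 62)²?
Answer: 6889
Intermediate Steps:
(v(13, 16) - 62)² = ((-8 - 1*13) - 62)² = ((-8 - 13) - 62)² = (-21 - 62)² = (-83)² = 6889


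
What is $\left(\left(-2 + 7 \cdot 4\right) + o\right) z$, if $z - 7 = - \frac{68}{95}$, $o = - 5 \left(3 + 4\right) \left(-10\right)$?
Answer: $\frac{224472}{95} \approx 2362.9$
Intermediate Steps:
$o = 350$ ($o = \left(-5\right) 7 \left(-10\right) = \left(-35\right) \left(-10\right) = 350$)
$z = \frac{597}{95}$ ($z = 7 - \frac{68}{95} = \frac{597}{95} \approx 6.2842$)
$\left(\left(-2 + 7 \cdot 4\right) + o\right) z = \left(\left(-2 + 7 \cdot 4\right) + 350\right) \frac{597}{95} = \left(\left(-2 + 28\right) + 350\right) \frac{597}{95} = \left(26 + 350\right) \frac{597}{95} = 376 \cdot \frac{597}{95} = \frac{224472}{95}$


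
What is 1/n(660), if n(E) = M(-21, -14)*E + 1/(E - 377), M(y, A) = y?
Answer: -283/3922379 ≈ -7.2150e-5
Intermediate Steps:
n(E) = 1/(-377 + E) - 21*E (n(E) = -21*E + 1/(E - 377) = -21*E + 1/(-377 + E) = 1/(-377 + E) - 21*E)
1/n(660) = 1/((1 - 21*660² + 7917*660)/(-377 + 660)) = 1/((1 - 21*435600 + 5225220)/283) = 1/((1 - 9147600 + 5225220)/283) = 1/((1/283)*(-3922379)) = 1/(-3922379/283) = -283/3922379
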